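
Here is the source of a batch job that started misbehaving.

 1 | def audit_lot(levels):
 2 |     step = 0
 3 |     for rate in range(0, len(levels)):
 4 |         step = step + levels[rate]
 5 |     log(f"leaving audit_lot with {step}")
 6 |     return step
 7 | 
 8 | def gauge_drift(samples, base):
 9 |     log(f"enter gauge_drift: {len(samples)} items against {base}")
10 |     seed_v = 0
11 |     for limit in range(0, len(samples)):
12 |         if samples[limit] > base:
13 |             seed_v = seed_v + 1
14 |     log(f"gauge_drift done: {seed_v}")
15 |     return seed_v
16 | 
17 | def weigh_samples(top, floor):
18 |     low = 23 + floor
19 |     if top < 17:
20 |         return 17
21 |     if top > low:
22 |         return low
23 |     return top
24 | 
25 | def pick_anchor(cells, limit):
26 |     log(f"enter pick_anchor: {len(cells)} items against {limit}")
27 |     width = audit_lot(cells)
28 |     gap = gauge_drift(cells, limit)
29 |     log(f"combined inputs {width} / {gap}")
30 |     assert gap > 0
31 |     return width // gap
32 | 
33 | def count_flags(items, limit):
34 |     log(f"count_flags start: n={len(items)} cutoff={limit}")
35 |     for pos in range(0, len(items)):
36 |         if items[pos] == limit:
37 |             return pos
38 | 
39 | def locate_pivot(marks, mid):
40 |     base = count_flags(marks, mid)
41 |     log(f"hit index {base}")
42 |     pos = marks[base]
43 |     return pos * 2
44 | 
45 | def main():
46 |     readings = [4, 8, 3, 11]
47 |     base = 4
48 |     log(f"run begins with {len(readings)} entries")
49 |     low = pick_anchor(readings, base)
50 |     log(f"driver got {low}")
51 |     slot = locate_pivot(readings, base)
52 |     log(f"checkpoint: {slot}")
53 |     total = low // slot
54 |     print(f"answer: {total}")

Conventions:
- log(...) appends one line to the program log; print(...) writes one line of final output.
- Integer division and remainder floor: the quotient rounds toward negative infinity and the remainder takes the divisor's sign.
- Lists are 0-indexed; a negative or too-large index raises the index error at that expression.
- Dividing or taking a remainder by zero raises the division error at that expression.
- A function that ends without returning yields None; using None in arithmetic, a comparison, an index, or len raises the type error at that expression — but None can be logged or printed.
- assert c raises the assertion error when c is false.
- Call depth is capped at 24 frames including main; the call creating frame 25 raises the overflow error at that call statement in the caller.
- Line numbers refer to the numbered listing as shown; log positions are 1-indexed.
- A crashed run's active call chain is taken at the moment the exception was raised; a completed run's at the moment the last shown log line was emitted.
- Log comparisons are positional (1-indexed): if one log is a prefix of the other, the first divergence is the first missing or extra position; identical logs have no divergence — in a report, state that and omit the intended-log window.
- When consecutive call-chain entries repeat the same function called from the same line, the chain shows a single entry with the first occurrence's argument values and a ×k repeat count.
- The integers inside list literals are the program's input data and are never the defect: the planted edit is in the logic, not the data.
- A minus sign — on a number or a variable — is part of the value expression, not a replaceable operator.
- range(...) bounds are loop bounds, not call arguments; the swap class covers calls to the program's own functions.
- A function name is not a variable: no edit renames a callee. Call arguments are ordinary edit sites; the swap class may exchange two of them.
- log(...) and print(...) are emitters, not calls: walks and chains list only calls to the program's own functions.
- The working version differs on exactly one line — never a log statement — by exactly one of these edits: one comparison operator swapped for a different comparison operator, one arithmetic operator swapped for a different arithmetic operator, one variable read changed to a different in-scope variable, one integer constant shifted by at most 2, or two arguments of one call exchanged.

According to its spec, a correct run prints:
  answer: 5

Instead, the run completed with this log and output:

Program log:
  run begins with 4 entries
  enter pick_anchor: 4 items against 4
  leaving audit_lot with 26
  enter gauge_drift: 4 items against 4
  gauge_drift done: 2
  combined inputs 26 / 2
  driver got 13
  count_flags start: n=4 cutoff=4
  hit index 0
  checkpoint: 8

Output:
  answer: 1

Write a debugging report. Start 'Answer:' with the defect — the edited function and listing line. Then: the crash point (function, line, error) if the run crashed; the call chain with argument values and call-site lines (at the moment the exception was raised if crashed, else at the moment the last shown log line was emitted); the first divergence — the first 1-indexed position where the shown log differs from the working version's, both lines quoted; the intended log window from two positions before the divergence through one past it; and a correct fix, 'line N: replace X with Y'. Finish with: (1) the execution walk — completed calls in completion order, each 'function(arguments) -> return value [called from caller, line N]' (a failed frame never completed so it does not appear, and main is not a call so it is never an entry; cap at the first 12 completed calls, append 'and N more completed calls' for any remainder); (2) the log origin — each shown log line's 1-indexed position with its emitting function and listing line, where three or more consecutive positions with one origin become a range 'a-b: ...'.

Answer: the defect is in main at line 53.
Key fact: The two runs log identically and part ways only at the printed values.
Call chain: main.
First divergence: there is none — every log position agrees.
Execution walk:
  audit_lot([4, 8, 3, 11]) -> 26  [called from pick_anchor, line 27]
  gauge_drift([4, 8, 3, 11], 4) -> 2  [called from pick_anchor, line 28]
  pick_anchor([4, 8, 3, 11], 4) -> 13  [called from main, line 49]
  count_flags([4, 8, 3, 11], 4) -> 0  [called from locate_pivot, line 40]
  locate_pivot([4, 8, 3, 11], 4) -> 8  [called from main, line 51]
Origin of each log line:
  1 — main, line 48
  2 — pick_anchor, line 26
  3 — audit_lot, line 5
  4 — gauge_drift, line 9
  5 — gauge_drift, line 14
  6 — pick_anchor, line 29
  7 — main, line 50
  8 — count_flags, line 34
  9 — locate_pivot, line 41
  10 — main, line 52
A correct fix: line 53: replace `//` with `-`.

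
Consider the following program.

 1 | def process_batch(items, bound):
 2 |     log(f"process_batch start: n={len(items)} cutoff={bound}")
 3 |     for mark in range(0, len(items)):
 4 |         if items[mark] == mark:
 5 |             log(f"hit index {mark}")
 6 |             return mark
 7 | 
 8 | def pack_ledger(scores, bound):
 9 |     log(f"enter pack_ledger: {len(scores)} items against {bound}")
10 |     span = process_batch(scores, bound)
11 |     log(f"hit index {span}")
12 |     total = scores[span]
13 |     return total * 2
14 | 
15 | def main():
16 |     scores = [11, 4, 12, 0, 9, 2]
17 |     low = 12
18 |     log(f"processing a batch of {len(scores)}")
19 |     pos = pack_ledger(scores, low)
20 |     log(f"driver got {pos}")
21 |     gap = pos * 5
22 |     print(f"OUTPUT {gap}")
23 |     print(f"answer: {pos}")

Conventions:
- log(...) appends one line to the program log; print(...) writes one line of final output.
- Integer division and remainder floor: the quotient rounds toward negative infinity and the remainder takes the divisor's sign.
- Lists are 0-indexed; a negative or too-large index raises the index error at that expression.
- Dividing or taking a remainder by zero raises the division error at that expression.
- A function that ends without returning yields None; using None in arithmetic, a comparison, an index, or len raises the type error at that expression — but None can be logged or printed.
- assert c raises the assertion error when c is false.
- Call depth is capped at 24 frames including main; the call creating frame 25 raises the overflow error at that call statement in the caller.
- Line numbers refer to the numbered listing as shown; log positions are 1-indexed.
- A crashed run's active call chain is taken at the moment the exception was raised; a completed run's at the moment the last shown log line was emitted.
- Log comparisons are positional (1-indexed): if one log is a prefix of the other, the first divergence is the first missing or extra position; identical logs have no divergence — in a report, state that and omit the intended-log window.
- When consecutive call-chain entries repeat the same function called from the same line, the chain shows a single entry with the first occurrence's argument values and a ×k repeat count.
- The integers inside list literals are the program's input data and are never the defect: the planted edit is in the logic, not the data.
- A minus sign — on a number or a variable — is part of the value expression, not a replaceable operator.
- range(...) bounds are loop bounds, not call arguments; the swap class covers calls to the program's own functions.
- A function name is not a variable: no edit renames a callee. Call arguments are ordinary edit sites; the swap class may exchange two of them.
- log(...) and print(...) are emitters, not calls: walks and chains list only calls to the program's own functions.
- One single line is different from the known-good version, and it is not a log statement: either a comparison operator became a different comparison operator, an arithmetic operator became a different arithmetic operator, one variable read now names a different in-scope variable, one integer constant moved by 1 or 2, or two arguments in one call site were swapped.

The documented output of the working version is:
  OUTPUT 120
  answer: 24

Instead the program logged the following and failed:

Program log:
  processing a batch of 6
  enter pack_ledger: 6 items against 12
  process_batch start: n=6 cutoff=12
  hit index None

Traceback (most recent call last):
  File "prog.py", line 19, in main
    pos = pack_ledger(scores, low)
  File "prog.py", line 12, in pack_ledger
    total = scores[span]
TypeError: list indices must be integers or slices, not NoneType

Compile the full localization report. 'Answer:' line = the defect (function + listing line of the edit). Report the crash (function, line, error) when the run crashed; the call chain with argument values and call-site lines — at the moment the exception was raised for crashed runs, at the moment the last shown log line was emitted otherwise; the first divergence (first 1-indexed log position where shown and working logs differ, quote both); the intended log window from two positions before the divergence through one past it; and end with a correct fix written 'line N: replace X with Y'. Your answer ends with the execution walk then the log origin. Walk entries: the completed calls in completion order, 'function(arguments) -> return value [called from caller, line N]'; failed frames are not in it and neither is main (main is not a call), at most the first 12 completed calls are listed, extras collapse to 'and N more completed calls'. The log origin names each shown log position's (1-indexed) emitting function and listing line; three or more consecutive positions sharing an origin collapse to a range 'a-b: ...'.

Answer: the defect is in process_batch at line 4.
Key observation: Everything matches until log position 4, which reads 'hit index None' in place of 'hit index 2'.
Crash: pack_ledger, line 12, TypeError.
Call chain: main -> pack_ledger([11, 4, 12, 0, 9, 2], 12) (called at line 19).
First divergence: at position 4 the run shows 'hit index None' where the working version logs 'hit index 2'.
Intended log window:
  2: enter pack_ledger: 6 items against 12
  3: process_batch start: n=6 cutoff=12
  4: hit index 2
  5: hit index 2
Execution walk:
  process_batch([11, 4, 12, 0, 9, 2], 12) -> None  [called from pack_ledger, line 10]
Log line origins:
  1: logged in main at line 18
  2: logged in pack_ledger at line 9
  3: logged in process_batch at line 2
  4: logged in pack_ledger at line 11
A correct fix: line 4: replace `items[mark] == mark` with `items[mark] == bound`.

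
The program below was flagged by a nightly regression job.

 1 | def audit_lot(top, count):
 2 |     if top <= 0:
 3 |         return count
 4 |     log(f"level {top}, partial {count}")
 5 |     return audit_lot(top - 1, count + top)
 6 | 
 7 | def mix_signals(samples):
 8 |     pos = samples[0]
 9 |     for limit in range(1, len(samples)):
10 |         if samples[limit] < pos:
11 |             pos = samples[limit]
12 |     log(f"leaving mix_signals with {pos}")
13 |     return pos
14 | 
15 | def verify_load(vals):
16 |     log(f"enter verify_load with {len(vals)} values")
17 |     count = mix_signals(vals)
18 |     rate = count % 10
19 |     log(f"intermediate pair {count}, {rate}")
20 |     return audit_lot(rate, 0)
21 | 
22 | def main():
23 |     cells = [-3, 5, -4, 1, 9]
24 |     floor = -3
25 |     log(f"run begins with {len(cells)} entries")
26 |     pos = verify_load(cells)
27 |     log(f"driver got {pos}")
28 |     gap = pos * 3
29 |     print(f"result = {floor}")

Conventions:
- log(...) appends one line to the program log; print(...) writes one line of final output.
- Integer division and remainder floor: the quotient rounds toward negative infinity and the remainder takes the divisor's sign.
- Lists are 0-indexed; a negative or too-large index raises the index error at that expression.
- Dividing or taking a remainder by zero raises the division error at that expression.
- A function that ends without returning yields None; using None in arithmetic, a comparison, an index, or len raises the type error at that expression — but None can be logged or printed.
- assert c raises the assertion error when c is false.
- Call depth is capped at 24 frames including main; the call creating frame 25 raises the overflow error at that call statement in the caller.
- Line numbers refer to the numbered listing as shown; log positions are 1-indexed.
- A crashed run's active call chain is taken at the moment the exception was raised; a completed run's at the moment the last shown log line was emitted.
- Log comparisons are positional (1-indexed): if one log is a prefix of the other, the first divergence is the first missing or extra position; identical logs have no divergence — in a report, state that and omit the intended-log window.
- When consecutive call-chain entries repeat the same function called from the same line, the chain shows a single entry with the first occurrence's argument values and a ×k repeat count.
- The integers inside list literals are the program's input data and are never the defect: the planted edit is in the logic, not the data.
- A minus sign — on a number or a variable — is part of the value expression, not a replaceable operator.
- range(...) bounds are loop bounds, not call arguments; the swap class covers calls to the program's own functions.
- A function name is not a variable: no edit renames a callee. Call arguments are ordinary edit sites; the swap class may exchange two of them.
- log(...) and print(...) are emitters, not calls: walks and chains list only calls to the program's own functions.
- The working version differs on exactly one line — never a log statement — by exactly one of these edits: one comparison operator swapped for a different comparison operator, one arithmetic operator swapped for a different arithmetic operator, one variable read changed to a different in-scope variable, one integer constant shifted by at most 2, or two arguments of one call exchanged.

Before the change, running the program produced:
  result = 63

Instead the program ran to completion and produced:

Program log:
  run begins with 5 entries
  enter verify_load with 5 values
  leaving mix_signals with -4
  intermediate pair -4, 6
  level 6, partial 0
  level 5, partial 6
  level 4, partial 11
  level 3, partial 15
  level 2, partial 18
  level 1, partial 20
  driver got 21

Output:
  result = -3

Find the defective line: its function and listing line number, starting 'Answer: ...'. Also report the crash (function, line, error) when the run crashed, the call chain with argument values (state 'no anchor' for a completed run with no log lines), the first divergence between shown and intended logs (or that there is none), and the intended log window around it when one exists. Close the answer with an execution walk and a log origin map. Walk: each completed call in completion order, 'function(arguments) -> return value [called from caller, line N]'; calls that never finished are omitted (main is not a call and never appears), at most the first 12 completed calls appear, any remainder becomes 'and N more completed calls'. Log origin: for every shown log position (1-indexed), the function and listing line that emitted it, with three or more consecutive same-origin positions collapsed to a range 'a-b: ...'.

Answer: the defect is in main at line 29.
Key fact: Nothing in the log betrays the bug — only the output does.
Call chain: main.
First divergence: none; the two logs match at every position.
Execution walk:
  mix_signals([-3, 5, -4, 1, 9]) -> -4  [called from verify_load, line 17]
  audit_lot(0, 21) -> 21  [called from audit_lot, line 5]
  audit_lot(1, 20) -> 21  [called from audit_lot, line 5]
  audit_lot(2, 18) -> 21  [called from audit_lot, line 5]
  audit_lot(3, 15) -> 21  [called from audit_lot, line 5]
  audit_lot(4, 11) -> 21  [called from audit_lot, line 5]
  audit_lot(5, 6) -> 21  [called from audit_lot, line 5]
  audit_lot(6, 0) -> 21  [called from verify_load, line 20]
  verify_load([-3, 5, -4, 1, 9]) -> 21  [called from main, line 26]
Log line origins:
  1: from main, line 25
  2: from verify_load, line 16
  3: from mix_signals, line 12
  4: from verify_load, line 19
  5-10: from audit_lot, line 4
  11: from main, line 27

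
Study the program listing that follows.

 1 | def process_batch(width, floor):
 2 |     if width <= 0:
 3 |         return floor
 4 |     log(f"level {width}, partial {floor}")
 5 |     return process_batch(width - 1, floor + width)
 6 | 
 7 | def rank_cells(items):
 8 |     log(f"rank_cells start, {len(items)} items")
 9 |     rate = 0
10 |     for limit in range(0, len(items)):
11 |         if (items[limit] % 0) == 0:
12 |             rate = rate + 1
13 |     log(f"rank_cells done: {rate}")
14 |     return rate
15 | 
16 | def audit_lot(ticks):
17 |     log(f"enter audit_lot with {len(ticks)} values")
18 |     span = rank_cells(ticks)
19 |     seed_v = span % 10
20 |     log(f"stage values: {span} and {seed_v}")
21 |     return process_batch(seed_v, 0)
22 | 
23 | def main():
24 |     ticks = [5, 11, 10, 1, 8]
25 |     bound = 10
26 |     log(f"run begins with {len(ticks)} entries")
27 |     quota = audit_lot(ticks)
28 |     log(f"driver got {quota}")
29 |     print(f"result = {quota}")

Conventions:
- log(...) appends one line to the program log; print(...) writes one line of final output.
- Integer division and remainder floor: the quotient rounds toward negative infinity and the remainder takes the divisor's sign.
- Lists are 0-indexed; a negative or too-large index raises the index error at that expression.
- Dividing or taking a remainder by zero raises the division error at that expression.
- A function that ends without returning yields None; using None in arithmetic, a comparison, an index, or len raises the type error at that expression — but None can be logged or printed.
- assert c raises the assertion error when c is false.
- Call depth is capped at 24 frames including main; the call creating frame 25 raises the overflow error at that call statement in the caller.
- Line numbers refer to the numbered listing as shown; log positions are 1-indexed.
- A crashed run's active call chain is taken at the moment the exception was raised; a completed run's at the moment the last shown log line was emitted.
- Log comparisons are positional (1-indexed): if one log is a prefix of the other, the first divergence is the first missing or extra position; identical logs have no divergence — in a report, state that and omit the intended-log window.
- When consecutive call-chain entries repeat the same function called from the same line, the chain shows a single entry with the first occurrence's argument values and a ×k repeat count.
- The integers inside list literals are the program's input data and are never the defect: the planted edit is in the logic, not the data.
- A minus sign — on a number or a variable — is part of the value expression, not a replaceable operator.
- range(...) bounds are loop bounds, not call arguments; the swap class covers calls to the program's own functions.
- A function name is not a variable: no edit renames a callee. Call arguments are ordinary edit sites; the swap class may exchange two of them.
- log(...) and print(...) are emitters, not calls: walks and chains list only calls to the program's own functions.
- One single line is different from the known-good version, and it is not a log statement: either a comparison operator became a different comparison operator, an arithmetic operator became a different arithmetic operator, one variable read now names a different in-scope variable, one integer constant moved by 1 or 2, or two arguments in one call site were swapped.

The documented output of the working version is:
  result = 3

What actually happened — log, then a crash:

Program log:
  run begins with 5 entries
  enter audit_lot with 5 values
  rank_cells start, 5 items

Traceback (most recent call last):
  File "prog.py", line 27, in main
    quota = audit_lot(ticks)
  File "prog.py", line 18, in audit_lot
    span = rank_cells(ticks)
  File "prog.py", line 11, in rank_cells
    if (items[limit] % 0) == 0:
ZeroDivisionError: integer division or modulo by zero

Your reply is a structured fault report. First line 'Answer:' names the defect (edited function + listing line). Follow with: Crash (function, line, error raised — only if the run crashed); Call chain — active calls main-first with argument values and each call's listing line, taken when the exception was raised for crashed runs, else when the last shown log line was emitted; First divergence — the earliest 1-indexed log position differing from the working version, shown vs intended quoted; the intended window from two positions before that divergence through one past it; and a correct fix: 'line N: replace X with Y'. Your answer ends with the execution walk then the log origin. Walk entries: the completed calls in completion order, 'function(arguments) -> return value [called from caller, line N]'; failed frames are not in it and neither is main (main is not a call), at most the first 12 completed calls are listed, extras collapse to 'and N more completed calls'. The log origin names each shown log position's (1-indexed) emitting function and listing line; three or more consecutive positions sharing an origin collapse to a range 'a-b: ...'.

Answer: the defect is in rank_cells at line 11.
Key observation: The shown log is a 3-line prefix of the intended one, whose next entry is 'rank_cells done: 2'.
Crash: rank_cells, line 11, ZeroDivisionError.
Call chain: main -> audit_lot([5, 11, 10, 1, 8]) (called at line 27) -> rank_cells([5, 11, 10, 1, 8]) (called at line 18).
First divergence: position 4 (shown log ended at 3 lines; the working version continues: 'rank_cells done: 2').
Intended log window:
  2: enter audit_lot with 5 values
  3: rank_cells start, 5 items
  4: rank_cells done: 2
  5: stage values: 2 and 2
Execution walk:
  (no call completed)
Origin of each log line:
  1: from main, line 26
  2: from audit_lot, line 17
  3: from rank_cells, line 8
A correct fix: line 11: replace `items[limit] % 0` with `items[limit] % 2`.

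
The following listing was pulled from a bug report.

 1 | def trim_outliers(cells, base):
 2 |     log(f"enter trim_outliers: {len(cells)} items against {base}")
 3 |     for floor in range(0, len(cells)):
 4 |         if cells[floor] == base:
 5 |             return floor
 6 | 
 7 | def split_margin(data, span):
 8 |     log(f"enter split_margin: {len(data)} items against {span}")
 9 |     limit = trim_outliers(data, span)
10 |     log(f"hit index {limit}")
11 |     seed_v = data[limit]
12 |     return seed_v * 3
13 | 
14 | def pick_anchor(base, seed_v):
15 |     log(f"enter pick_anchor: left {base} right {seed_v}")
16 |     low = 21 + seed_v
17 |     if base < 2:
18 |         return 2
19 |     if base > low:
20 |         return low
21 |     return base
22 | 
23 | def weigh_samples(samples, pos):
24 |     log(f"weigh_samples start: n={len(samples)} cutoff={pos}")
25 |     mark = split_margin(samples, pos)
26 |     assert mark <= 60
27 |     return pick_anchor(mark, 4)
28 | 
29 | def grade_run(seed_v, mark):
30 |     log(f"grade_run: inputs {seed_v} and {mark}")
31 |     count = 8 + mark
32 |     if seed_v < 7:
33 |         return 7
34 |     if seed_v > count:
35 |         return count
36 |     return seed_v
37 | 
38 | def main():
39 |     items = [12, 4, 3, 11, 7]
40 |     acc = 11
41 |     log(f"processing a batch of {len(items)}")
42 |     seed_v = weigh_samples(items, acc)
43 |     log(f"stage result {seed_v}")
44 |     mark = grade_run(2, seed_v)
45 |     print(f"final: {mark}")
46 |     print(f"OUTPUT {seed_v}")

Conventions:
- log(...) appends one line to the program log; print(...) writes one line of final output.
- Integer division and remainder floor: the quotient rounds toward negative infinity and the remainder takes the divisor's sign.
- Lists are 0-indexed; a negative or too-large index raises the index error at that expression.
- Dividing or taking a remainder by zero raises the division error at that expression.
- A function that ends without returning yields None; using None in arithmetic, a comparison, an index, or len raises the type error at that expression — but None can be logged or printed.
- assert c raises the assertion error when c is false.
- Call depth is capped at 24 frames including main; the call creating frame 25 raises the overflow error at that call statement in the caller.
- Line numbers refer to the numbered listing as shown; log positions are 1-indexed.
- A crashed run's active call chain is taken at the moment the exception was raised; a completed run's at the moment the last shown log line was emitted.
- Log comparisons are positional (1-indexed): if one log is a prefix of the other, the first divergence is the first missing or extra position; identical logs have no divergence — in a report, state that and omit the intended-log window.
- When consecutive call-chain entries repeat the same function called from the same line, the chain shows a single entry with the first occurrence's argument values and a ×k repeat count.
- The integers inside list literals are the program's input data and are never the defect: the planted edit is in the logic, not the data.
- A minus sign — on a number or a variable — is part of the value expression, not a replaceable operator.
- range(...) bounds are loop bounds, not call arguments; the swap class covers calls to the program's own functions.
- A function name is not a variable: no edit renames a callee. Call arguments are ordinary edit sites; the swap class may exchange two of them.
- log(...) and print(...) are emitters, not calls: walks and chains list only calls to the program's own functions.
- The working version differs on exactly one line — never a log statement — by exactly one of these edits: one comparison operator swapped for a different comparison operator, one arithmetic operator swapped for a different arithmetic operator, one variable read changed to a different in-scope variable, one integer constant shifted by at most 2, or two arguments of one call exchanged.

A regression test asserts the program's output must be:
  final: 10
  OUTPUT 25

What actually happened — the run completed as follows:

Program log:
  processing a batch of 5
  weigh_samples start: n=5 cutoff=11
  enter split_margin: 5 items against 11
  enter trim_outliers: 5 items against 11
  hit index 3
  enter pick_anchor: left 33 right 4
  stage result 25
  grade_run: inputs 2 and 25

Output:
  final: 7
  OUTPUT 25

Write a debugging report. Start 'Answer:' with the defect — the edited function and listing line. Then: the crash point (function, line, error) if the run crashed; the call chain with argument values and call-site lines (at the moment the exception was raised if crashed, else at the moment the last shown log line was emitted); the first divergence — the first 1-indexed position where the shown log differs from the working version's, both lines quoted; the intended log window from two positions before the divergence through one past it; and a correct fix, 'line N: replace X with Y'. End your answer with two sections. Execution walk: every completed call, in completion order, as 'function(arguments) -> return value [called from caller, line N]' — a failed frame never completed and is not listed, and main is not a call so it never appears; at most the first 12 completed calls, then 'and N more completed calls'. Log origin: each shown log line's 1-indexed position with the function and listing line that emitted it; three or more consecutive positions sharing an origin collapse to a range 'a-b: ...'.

Answer: the defect is in main at line 44.
Key observation: Position 8 is the first bad log line: 'grade_run: inputs 2 and 25' should read 'grade_run: inputs 25 and 2'.
Call chain: main -> grade_run(2, 25) (called at line 44).
First divergence: at position 8 the run shows 'grade_run: inputs 2 and 25' where the working version logs 'grade_run: inputs 25 and 2'.
Intended log window:
  6: enter pick_anchor: left 33 right 4
  7: stage result 25
  8: grade_run: inputs 25 and 2
Execution walk:
  trim_outliers([12, 4, 3, 11, 7], 11) -> 3  [called from split_margin, line 9]
  split_margin([12, 4, 3, 11, 7], 11) -> 33  [called from weigh_samples, line 25]
  pick_anchor(33, 4) -> 25  [called from weigh_samples, line 27]
  weigh_samples([12, 4, 3, 11, 7], 11) -> 25  [called from main, line 42]
  grade_run(2, 25) -> 7  [called from main, line 44]
Log origin:
  1 — main, line 41
  2 — weigh_samples, line 24
  3 — split_margin, line 8
  4 — trim_outliers, line 2
  5 — split_margin, line 10
  6 — pick_anchor, line 15
  7 — main, line 43
  8 — grade_run, line 30
A correct fix: line 44: replace `grade_run(2, seed_v)` with `grade_run(seed_v, 2)`.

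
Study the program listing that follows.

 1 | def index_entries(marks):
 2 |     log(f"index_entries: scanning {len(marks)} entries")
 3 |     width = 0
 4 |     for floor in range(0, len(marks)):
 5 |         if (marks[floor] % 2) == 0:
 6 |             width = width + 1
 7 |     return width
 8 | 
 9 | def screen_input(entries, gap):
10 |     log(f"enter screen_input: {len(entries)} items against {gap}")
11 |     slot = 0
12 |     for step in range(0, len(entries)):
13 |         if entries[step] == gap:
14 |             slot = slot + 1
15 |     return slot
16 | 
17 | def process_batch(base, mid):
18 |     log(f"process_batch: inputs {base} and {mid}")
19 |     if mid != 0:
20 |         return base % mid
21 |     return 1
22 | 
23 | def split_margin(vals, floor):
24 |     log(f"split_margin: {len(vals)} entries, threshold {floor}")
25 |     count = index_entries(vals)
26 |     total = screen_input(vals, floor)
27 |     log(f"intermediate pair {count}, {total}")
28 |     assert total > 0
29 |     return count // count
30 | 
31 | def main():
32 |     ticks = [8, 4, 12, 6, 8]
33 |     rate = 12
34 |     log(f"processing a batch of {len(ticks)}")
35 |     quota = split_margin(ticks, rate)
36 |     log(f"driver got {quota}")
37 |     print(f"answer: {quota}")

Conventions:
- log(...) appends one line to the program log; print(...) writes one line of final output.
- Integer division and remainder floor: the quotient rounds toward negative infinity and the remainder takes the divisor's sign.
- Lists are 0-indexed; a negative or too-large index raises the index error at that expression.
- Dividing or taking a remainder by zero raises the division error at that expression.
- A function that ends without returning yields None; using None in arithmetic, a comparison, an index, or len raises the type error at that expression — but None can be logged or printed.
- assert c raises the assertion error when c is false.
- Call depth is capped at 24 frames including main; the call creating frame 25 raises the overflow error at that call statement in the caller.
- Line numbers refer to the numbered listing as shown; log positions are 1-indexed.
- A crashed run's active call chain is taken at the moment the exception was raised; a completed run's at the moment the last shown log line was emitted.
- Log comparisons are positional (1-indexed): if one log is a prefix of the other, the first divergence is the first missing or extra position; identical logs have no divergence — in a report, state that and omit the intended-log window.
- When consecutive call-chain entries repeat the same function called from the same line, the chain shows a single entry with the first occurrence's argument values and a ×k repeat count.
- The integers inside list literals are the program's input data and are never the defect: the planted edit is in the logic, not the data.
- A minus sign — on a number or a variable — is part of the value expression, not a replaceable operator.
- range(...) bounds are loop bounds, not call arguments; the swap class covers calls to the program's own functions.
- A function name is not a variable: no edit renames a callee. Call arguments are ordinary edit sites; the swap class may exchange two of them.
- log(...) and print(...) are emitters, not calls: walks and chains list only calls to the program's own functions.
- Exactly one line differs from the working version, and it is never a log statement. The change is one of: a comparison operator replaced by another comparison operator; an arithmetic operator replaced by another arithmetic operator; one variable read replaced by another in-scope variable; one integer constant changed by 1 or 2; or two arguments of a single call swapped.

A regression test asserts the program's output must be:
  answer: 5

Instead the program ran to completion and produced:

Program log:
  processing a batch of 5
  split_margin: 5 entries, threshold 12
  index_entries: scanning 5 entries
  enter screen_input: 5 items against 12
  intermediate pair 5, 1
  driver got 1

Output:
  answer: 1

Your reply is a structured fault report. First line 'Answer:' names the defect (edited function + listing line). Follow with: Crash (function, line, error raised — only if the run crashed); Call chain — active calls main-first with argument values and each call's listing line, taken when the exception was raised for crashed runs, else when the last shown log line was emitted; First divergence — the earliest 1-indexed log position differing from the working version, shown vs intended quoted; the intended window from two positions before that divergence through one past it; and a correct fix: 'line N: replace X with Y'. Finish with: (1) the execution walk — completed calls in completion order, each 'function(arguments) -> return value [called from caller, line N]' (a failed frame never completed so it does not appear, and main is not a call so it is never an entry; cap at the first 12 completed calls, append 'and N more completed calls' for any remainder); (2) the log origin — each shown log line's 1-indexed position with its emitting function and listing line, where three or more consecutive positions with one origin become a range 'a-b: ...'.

Answer: the defect is in split_margin at line 29.
Core observation: The earliest visible damage is log position 6 — 'driver got 1' rather than the intended 'driver got 5'.
Call chain: main.
First divergence: position 6 — shown 'driver got 1', intended 'driver got 5'.
Intended log window:
  4: enter screen_input: 5 items against 12
  5: intermediate pair 5, 1
  6: driver got 5
Execution walk:
  index_entries([8, 4, 12, 6, 8]) -> 5  [called from split_margin, line 25]
  screen_input([8, 4, 12, 6, 8], 12) -> 1  [called from split_margin, line 26]
  split_margin([8, 4, 12, 6, 8], 12) -> 1  [called from main, line 35]
Log origins:
  1: emitted by main (line 34)
  2: emitted by split_margin (line 24)
  3: emitted by index_entries (line 2)
  4: emitted by screen_input (line 10)
  5: emitted by split_margin (line 27)
  6: emitted by main (line 36)
A correct fix: line 29: replace `count // count` with `count // total`.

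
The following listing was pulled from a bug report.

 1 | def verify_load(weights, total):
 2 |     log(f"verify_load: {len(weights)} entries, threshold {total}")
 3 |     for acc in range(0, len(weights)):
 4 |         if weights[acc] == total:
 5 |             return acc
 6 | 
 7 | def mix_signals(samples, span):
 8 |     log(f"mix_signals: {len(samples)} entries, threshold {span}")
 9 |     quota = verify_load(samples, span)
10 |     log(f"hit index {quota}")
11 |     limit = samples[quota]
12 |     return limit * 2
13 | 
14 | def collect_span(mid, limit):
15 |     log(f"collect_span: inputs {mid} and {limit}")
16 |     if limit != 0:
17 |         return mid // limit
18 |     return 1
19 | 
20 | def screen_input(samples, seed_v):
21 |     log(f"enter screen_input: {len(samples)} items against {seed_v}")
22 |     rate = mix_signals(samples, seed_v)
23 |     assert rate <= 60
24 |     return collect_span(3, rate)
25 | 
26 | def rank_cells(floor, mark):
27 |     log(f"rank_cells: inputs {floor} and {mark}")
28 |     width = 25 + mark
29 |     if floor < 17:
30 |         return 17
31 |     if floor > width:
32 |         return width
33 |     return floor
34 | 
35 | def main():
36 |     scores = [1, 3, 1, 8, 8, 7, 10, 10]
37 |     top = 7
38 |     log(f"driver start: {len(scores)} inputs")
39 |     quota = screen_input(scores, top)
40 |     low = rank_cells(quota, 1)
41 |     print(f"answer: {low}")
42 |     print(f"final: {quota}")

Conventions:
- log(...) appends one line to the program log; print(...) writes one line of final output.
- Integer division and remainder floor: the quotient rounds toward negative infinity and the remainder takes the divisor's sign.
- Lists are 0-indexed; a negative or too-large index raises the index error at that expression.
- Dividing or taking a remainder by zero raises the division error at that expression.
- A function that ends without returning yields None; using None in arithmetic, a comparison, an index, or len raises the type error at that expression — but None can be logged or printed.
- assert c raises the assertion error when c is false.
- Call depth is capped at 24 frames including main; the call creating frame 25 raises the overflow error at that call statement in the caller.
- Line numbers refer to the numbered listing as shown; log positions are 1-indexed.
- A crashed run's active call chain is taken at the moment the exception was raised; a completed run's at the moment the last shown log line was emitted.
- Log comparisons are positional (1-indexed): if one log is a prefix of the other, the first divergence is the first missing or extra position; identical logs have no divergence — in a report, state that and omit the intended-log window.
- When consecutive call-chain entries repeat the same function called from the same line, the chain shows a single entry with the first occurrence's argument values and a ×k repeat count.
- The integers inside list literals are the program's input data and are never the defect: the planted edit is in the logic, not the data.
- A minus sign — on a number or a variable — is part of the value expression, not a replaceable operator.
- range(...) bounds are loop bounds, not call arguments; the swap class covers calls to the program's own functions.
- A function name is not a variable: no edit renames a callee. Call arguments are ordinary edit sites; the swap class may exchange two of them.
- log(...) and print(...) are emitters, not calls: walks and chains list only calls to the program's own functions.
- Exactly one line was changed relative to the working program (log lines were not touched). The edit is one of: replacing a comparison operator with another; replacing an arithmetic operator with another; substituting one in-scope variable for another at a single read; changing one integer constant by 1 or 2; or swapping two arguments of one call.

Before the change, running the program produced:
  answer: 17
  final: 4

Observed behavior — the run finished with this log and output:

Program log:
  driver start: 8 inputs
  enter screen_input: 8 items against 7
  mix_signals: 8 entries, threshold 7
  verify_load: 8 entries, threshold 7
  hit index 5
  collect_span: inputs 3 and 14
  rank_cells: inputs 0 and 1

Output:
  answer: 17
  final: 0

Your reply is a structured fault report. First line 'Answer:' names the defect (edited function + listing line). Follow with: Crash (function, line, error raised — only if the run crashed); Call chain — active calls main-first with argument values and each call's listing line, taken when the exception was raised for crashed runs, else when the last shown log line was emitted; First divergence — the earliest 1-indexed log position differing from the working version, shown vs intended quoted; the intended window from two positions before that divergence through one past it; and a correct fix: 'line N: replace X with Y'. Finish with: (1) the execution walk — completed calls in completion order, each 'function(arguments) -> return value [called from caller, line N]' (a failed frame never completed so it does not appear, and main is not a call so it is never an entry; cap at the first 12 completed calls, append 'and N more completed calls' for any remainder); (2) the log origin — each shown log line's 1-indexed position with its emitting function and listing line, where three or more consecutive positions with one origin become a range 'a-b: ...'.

Answer: the defect is in screen_input at line 24.
Key observation: The log first diverges at position 6: the faulty run prints 'collect_span: inputs 3 and 14' where the working version prints 'collect_span: inputs 14 and 3'.
Call chain: main -> rank_cells(0, 1) (called at line 40).
First divergence: at position 6 the run shows 'collect_span: inputs 3 and 14' where the working version logs 'collect_span: inputs 14 and 3'.
Intended log window:
  4: verify_load: 8 entries, threshold 7
  5: hit index 5
  6: collect_span: inputs 14 and 3
  7: rank_cells: inputs 4 and 1
Execution walk:
  verify_load([1, 3, 1, 8, 8, 7, 10, 10], 7) -> 5  [called from mix_signals, line 9]
  mix_signals([1, 3, 1, 8, 8, 7, 10, 10], 7) -> 14  [called from screen_input, line 22]
  collect_span(3, 14) -> 0  [called from screen_input, line 24]
  screen_input([1, 3, 1, 8, 8, 7, 10, 10], 7) -> 0  [called from main, line 39]
  rank_cells(0, 1) -> 17  [called from main, line 40]
Log line origins:
  1: from main, line 38
  2: from screen_input, line 21
  3: from mix_signals, line 8
  4: from verify_load, line 2
  5: from mix_signals, line 10
  6: from collect_span, line 15
  7: from rank_cells, line 27
A correct fix: line 24: replace `collect_span(3, rate)` with `collect_span(rate, 3)`.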